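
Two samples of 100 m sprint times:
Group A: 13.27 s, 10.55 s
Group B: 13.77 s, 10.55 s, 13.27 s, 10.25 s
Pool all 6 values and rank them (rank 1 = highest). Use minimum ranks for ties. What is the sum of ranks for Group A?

6

Sorted (descending): 13.77, 13.27, 13.27, 10.55, 10.55, 10.25
The 2 values of 13.27 occupy positions 2–3 → each gets rank 2.
The 2 values of 10.55 occupy positions 4–5 → each gets rank 4.
Group A values → pooled ranks: 13.27→2, 10.55→4
Rank sum = 2 + 4 = 6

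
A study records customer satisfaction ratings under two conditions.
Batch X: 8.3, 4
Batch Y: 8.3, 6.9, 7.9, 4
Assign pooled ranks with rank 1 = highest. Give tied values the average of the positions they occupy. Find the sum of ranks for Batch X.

Sorted (descending): 8.3, 8.3, 7.9, 6.9, 4, 4
The 2 values of 8.3 occupy positions 1–2 → average rank (1+2)/2 = 1.5.
The 2 values of 4 occupy positions 5–6 → average rank (5+6)/2 = 5.5.
Batch X values → pooled ranks: 8.3→1.5, 4→5.5
Rank sum = 1.5 + 5.5 = 7

7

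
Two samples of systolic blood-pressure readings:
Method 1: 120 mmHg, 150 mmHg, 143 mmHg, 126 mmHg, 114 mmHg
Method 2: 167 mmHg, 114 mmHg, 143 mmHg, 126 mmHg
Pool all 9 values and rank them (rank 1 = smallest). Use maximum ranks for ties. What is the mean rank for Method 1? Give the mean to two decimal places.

Sorted (ascending): 114, 114, 120, 126, 126, 143, 143, 150, 167
The 2 values of 114 occupy positions 1–2 → each gets rank 2.
The 2 values of 126 occupy positions 4–5 → each gets rank 5.
The 2 values of 143 occupy positions 6–7 → each gets rank 7.
Method 1 values → pooled ranks: 120→3, 150→8, 143→7, 126→5, 114→2
Mean rank = (3 + 8 + 7 + 5 + 2) / 5 = 5.00

5.00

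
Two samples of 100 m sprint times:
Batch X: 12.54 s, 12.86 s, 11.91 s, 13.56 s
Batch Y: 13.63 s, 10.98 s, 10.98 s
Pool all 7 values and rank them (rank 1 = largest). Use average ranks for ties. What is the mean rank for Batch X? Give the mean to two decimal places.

Sorted (descending): 13.63, 13.56, 12.86, 12.54, 11.91, 10.98, 10.98
The 2 values of 10.98 occupy positions 6–7 → average rank (6+7)/2 = 6.5.
Batch X values → pooled ranks: 12.54→4, 12.86→3, 11.91→5, 13.56→2
Mean rank = (4 + 3 + 5 + 2) / 4 = 3.50

3.50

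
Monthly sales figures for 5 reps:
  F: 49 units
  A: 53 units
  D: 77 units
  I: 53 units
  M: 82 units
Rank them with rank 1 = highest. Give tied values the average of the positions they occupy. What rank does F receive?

5

Sorted (descending): 82, 77, 53, 53, 49
The 2 values of 53 occupy positions 3–4 → average rank (3+4)/2 = 3.5.
F has value 49 units → rank 5.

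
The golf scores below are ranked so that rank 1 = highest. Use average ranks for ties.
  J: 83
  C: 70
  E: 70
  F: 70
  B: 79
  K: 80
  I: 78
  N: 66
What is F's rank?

Sorted (descending): 83, 80, 79, 78, 70, 70, 70, 66
The 3 values of 70 occupy positions 5–7 → average rank 6.
F has value 70 → rank 6.

6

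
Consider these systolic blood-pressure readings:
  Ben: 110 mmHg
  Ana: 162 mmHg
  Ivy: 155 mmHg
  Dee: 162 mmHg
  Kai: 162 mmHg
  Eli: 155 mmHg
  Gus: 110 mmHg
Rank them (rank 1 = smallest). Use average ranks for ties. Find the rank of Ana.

6

Sorted (ascending): 110, 110, 155, 155, 162, 162, 162
The 2 values of 110 occupy positions 1–2 → average rank (1+2)/2 = 1.5.
The 2 values of 155 occupy positions 3–4 → average rank (3+4)/2 = 3.5.
The 3 values of 162 occupy positions 5–7 → average rank 6.
Ana has value 162 mmHg → rank 6.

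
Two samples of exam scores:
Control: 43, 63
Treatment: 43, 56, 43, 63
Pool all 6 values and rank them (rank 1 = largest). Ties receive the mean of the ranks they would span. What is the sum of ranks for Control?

6.5

Sorted (descending): 63, 63, 56, 43, 43, 43
The 2 values of 63 occupy positions 1–2 → average rank (1+2)/2 = 1.5.
The 3 values of 43 occupy positions 4–6 → average rank 5.
Control values → pooled ranks: 43→5, 63→1.5
Rank sum = 5 + 1.5 = 6.5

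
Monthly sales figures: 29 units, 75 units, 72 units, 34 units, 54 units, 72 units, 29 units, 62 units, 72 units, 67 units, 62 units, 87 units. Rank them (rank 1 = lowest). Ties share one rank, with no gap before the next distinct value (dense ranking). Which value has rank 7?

Sorted (ascending): 29, 29, 34, 54, 62, 62, 67, 72, 72, 72, 75, 87
The 2 values of 29 share dense rank 1.
The 2 values of 62 share dense rank 4.
The 3 values of 72 share dense rank 6.
Remaining distinct values take the next consecutive integers.
Rank 7 → value 75.

75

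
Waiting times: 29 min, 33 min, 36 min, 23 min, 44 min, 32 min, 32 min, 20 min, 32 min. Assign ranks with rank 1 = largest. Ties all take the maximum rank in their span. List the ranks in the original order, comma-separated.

Sorted (descending): 44, 36, 33, 32, 32, 32, 29, 23, 20
The 3 values of 32 occupy positions 4–6 → each gets rank 6.

7, 3, 2, 8, 1, 6, 6, 9, 6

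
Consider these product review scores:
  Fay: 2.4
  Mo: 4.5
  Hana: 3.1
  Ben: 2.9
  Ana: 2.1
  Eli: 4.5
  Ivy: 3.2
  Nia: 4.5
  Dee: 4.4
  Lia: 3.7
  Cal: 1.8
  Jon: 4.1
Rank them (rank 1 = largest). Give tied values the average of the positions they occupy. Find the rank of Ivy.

7

Sorted (descending): 4.5, 4.5, 4.5, 4.4, 4.1, 3.7, 3.2, 3.1, 2.9, 2.4, 2.1, 1.8
The 3 values of 4.5 occupy positions 1–3 → average rank 2.
Ivy has value 3.2 → rank 7.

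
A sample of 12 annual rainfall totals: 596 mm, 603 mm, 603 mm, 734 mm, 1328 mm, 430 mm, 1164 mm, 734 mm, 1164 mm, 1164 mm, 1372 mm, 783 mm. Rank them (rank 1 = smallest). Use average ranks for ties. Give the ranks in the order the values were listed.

Sorted (ascending): 430, 596, 603, 603, 734, 734, 783, 1164, 1164, 1164, 1328, 1372
The 2 values of 603 occupy positions 3–4 → average rank (3+4)/2 = 3.5.
The 2 values of 734 occupy positions 5–6 → average rank (5+6)/2 = 5.5.
The 3 values of 1164 occupy positions 8–10 → average rank 9.

2, 3.5, 3.5, 5.5, 11, 1, 9, 5.5, 9, 9, 12, 7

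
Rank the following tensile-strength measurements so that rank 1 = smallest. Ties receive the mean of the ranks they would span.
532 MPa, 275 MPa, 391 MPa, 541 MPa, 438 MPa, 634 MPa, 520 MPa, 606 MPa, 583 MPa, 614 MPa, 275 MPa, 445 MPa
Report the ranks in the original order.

7, 1.5, 3, 8, 4, 12, 6, 10, 9, 11, 1.5, 5

Sorted (ascending): 275, 275, 391, 438, 445, 520, 532, 541, 583, 606, 614, 634
The 2 values of 275 occupy positions 1–2 → average rank (1+2)/2 = 1.5.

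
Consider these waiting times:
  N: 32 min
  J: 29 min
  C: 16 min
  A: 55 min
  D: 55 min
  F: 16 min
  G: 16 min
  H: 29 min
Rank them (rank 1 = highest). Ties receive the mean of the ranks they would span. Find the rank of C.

7

Sorted (descending): 55, 55, 32, 29, 29, 16, 16, 16
The 2 values of 55 occupy positions 1–2 → average rank (1+2)/2 = 1.5.
The 2 values of 29 occupy positions 4–5 → average rank (4+5)/2 = 4.5.
The 3 values of 16 occupy positions 6–8 → average rank 7.
C has value 16 min → rank 7.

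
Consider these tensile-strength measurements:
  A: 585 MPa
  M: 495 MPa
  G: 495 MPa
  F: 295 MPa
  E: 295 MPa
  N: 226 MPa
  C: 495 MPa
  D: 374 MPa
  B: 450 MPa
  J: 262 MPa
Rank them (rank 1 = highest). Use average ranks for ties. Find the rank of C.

Sorted (descending): 585, 495, 495, 495, 450, 374, 295, 295, 262, 226
The 3 values of 495 occupy positions 2–4 → average rank 3.
The 2 values of 295 occupy positions 7–8 → average rank (7+8)/2 = 7.5.
C has value 495 MPa → rank 3.

3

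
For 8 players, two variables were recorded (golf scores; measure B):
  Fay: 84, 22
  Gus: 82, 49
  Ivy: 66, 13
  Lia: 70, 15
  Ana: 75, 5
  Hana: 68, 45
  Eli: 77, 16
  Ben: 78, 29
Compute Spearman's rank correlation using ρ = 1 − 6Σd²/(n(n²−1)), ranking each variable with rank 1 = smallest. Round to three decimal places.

Ranks of variable 1: 8, 7, 1, 3, 4, 2, 5, 6
Ranks of variable 2: 5, 8, 2, 3, 1, 7, 4, 6
d = r₁ − r₂: 3, -1, -1, 0, 3, -5, 1, 0
d²: 9, 1, 1, 0, 9, 25, 1, 0; Σd² = 46
ρ = 1 − 6·46/(8·63) = 1 − 276/504 = 0.452

0.452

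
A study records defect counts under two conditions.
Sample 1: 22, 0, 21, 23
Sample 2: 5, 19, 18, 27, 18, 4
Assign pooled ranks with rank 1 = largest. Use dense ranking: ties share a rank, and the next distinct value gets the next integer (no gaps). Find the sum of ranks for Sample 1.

18

Sorted (descending): 27, 23, 22, 21, 19, 18, 18, 5, 4, 0
The 2 values of 18 share dense rank 6.
Remaining distinct values take the next consecutive integers.
Sample 1 values → pooled ranks: 22→3, 0→9, 21→4, 23→2
Rank sum = 3 + 9 + 4 + 2 = 18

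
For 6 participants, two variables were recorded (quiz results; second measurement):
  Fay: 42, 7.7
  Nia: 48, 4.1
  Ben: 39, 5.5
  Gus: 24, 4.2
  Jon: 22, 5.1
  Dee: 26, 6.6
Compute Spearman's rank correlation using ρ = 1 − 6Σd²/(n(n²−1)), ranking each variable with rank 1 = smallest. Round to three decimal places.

0.029

Ranks of variable 1: 5, 6, 4, 2, 1, 3
Ranks of variable 2: 6, 1, 4, 2, 3, 5
d = r₁ − r₂: -1, 5, 0, 0, -2, -2
d²: 1, 25, 0, 0, 4, 4; Σd² = 34
ρ = 1 − 6·34/(6·35) = 1 − 204/210 = 0.029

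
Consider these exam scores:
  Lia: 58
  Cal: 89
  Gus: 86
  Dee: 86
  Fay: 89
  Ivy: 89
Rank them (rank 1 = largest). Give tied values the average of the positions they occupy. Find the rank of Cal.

Sorted (descending): 89, 89, 89, 86, 86, 58
The 3 values of 89 occupy positions 1–3 → average rank 2.
The 2 values of 86 occupy positions 4–5 → average rank (4+5)/2 = 4.5.
Cal has value 89 → rank 2.

2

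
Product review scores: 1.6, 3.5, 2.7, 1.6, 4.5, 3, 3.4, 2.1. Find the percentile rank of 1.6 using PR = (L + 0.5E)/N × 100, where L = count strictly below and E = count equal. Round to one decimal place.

N = 8.
Strictly below 1.6: 0. Equal to 1.6: 2.
PR = (0 + 0.5·2)/8 × 100 = 12.5

12.5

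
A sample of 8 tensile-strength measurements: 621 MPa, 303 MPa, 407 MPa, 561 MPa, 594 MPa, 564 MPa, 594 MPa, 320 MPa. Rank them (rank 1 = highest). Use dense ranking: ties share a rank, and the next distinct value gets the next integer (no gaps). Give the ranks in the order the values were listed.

Sorted (descending): 621, 594, 594, 564, 561, 407, 320, 303
The 2 values of 594 share dense rank 2.
Remaining distinct values take the next consecutive integers.

1, 7, 5, 4, 2, 3, 2, 6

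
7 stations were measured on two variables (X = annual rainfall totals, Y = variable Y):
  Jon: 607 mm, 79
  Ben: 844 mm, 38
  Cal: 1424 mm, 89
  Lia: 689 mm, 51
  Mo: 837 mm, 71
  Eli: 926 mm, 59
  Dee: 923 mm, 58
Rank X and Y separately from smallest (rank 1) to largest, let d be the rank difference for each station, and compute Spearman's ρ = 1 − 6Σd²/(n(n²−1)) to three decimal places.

0.179

Ranks of variable 1: 1, 4, 7, 2, 3, 6, 5
Ranks of variable 2: 6, 1, 7, 2, 5, 4, 3
d = r₁ − r₂: -5, 3, 0, 0, -2, 2, 2
d²: 25, 9, 0, 0, 4, 4, 4; Σd² = 46
ρ = 1 − 6·46/(7·48) = 1 − 276/336 = 0.179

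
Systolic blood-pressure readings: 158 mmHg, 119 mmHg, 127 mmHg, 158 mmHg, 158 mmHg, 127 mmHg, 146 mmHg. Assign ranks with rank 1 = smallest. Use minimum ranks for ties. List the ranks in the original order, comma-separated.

Sorted (ascending): 119, 127, 127, 146, 158, 158, 158
The 2 values of 127 occupy positions 2–3 → each gets rank 2.
The 3 values of 158 occupy positions 5–7 → each gets rank 5.

5, 1, 2, 5, 5, 2, 4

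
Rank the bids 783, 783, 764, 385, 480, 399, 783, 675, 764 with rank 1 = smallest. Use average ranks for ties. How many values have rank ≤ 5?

Sorted (ascending): 385, 399, 480, 675, 764, 764, 783, 783, 783
The 2 values of 764 occupy positions 5–6 → average rank (5+6)/2 = 5.5.
The 3 values of 783 occupy positions 7–9 → average rank 8.
Ranks ≤ 5: {1, 2, 3, 4} → 4 values.

4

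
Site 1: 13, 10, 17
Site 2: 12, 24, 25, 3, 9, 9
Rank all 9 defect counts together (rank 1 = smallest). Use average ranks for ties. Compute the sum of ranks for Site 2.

Sorted (ascending): 3, 9, 9, 10, 12, 13, 17, 24, 25
The 2 values of 9 occupy positions 2–3 → average rank (2+3)/2 = 2.5.
Site 2 values → pooled ranks: 12→5, 24→8, 25→9, 3→1, 9→2.5, 9→2.5
Rank sum = 5 + 8 + 9 + 1 + 2.5 + 2.5 = 28

28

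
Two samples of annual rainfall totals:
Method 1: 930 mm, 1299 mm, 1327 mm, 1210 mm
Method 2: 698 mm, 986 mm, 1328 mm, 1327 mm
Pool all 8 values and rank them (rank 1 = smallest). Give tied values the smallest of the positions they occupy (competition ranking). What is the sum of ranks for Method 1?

Sorted (ascending): 698, 930, 986, 1210, 1299, 1327, 1327, 1328
The 2 values of 1327 occupy positions 6–7 → each gets rank 6.
Method 1 values → pooled ranks: 930→2, 1299→5, 1327→6, 1210→4
Rank sum = 2 + 5 + 6 + 4 = 17

17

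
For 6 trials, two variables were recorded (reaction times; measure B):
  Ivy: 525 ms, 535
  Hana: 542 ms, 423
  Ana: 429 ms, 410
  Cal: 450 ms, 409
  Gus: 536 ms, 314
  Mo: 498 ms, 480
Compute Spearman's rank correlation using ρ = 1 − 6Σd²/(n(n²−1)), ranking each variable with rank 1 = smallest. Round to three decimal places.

Ranks of variable 1: 4, 6, 1, 2, 5, 3
Ranks of variable 2: 6, 4, 3, 2, 1, 5
d = r₁ − r₂: -2, 2, -2, 0, 4, -2
d²: 4, 4, 4, 0, 16, 4; Σd² = 32
ρ = 1 − 6·32/(6·35) = 1 − 192/210 = 0.086

0.086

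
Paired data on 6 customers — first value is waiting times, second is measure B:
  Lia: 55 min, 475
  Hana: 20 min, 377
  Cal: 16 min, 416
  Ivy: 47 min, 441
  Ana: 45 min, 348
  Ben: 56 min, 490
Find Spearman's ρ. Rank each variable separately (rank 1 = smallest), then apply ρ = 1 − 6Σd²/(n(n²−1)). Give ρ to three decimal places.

0.771

Ranks of variable 1: 5, 2, 1, 4, 3, 6
Ranks of variable 2: 5, 2, 3, 4, 1, 6
d = r₁ − r₂: 0, 0, -2, 0, 2, 0
d²: 0, 0, 4, 0, 4, 0; Σd² = 8
ρ = 1 − 6·8/(6·35) = 1 − 48/210 = 0.771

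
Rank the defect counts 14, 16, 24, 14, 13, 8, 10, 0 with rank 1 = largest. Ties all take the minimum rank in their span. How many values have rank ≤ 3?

Sorted (descending): 24, 16, 14, 14, 13, 10, 8, 0
The 2 values of 14 occupy positions 3–4 → each gets rank 3.
Ranks ≤ 3: {1, 2, 3, 3} → 4 values.

4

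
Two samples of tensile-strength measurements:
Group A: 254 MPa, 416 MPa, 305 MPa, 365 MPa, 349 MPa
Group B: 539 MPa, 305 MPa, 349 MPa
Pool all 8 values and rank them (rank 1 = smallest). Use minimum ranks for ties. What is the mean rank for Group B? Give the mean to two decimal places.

4.67

Sorted (ascending): 254, 305, 305, 349, 349, 365, 416, 539
The 2 values of 305 occupy positions 2–3 → each gets rank 2.
The 2 values of 349 occupy positions 4–5 → each gets rank 4.
Group B values → pooled ranks: 539→8, 305→2, 349→4
Mean rank = (8 + 2 + 4) / 3 = 4.67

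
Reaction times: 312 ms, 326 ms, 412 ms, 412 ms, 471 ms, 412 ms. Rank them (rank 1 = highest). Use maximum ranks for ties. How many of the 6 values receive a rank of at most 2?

1

Sorted (descending): 471, 412, 412, 412, 326, 312
The 3 values of 412 occupy positions 2–4 → each gets rank 4.
Ranks ≤ 2: {1} → 1 value.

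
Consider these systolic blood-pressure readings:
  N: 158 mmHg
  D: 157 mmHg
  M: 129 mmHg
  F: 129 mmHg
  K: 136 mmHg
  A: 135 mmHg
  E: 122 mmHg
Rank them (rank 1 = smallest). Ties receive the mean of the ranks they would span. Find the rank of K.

Sorted (ascending): 122, 129, 129, 135, 136, 157, 158
The 2 values of 129 occupy positions 2–3 → average rank (2+3)/2 = 2.5.
K has value 136 mmHg → rank 5.

5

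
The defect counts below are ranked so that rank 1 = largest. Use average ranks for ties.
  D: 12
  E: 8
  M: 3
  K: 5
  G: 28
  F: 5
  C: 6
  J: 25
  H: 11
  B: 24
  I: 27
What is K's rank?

Sorted (descending): 28, 27, 25, 24, 12, 11, 8, 6, 5, 5, 3
The 2 values of 5 occupy positions 9–10 → average rank (9+10)/2 = 9.5.
K has value 5 → rank 9.5.

9.5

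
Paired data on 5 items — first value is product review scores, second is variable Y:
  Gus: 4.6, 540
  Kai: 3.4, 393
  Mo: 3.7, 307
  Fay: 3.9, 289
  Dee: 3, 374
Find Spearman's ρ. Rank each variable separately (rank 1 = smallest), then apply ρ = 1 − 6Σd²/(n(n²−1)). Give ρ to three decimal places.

0.100

Ranks of variable 1: 5, 2, 3, 4, 1
Ranks of variable 2: 5, 4, 2, 1, 3
d = r₁ − r₂: 0, -2, 1, 3, -2
d²: 0, 4, 1, 9, 4; Σd² = 18
ρ = 1 − 6·18/(5·24) = 1 − 108/120 = 0.100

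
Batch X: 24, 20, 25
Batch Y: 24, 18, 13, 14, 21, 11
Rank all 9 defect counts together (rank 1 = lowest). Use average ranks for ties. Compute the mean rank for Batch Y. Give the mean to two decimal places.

3.92

Sorted (ascending): 11, 13, 14, 18, 20, 21, 24, 24, 25
The 2 values of 24 occupy positions 7–8 → average rank (7+8)/2 = 7.5.
Batch Y values → pooled ranks: 24→7.5, 18→4, 13→2, 14→3, 21→6, 11→1
Mean rank = (7.5 + 4 + 2 + 3 + 6 + 1) / 6 = 3.92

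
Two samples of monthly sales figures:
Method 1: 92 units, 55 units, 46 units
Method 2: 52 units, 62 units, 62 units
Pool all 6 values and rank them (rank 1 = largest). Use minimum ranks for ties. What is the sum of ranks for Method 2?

9

Sorted (descending): 92, 62, 62, 55, 52, 46
The 2 values of 62 occupy positions 2–3 → each gets rank 2.
Method 2 values → pooled ranks: 52→5, 62→2, 62→2
Rank sum = 5 + 2 + 2 = 9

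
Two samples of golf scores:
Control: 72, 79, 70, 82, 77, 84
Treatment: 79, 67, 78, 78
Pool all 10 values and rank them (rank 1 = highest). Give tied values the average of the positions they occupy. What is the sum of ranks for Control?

30.5

Sorted (descending): 84, 82, 79, 79, 78, 78, 77, 72, 70, 67
The 2 values of 79 occupy positions 3–4 → average rank (3+4)/2 = 3.5.
The 2 values of 78 occupy positions 5–6 → average rank (5+6)/2 = 5.5.
Control values → pooled ranks: 72→8, 79→3.5, 70→9, 82→2, 77→7, 84→1
Rank sum = 8 + 3.5 + 9 + 2 + 7 + 1 = 30.5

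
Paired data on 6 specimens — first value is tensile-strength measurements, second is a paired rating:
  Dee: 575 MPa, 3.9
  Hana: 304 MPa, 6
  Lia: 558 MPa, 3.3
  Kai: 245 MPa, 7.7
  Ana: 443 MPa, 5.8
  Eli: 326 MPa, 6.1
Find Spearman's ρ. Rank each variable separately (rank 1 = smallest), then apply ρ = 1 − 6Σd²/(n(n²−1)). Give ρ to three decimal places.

-0.886

Ranks of variable 1: 6, 2, 5, 1, 4, 3
Ranks of variable 2: 2, 4, 1, 6, 3, 5
d = r₁ − r₂: 4, -2, 4, -5, 1, -2
d²: 16, 4, 16, 25, 1, 4; Σd² = 66
ρ = 1 − 6·66/(6·35) = 1 − 396/210 = -0.886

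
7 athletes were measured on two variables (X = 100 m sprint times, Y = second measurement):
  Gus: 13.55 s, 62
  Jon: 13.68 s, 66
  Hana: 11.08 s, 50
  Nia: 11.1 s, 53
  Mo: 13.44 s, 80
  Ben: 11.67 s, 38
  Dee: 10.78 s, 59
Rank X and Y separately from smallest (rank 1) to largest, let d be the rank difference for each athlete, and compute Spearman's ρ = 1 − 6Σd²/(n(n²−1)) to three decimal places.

0.571

Ranks of variable 1: 6, 7, 2, 3, 5, 4, 1
Ranks of variable 2: 5, 6, 2, 3, 7, 1, 4
d = r₁ − r₂: 1, 1, 0, 0, -2, 3, -3
d²: 1, 1, 0, 0, 4, 9, 9; Σd² = 24
ρ = 1 − 6·24/(7·48) = 1 − 144/336 = 0.571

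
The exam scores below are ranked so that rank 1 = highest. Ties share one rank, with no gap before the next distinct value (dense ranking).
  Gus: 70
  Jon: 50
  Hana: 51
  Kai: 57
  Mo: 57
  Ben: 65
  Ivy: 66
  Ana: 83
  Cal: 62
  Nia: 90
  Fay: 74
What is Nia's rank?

1

Sorted (descending): 90, 83, 74, 70, 66, 65, 62, 57, 57, 51, 50
The 2 values of 57 share dense rank 8.
Remaining distinct values take the next consecutive integers.
Nia has value 90 → rank 1.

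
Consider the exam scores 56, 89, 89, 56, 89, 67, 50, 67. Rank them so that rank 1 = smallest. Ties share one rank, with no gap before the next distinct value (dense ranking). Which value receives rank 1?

50

Sorted (ascending): 50, 56, 56, 67, 67, 89, 89, 89
The 2 values of 56 share dense rank 2.
The 2 values of 67 share dense rank 3.
The 3 values of 89 share dense rank 4.
Remaining distinct values take the next consecutive integers.
Rank 1 → value 50.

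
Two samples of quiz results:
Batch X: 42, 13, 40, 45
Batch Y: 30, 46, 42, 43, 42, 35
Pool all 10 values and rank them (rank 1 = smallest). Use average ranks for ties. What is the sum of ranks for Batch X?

20

Sorted (ascending): 13, 30, 35, 40, 42, 42, 42, 43, 45, 46
The 3 values of 42 occupy positions 5–7 → average rank 6.
Batch X values → pooled ranks: 42→6, 13→1, 40→4, 45→9
Rank sum = 6 + 1 + 4 + 9 = 20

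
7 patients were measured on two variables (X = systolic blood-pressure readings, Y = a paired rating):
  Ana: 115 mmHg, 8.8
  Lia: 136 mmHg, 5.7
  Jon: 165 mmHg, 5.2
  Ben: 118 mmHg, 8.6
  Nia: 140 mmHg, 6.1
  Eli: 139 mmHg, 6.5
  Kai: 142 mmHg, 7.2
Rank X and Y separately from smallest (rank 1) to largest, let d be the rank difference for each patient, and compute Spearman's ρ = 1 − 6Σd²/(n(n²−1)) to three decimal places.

-0.679

Ranks of variable 1: 1, 3, 7, 2, 5, 4, 6
Ranks of variable 2: 7, 2, 1, 6, 3, 4, 5
d = r₁ − r₂: -6, 1, 6, -4, 2, 0, 1
d²: 36, 1, 36, 16, 4, 0, 1; Σd² = 94
ρ = 1 − 6·94/(7·48) = 1 − 564/336 = -0.679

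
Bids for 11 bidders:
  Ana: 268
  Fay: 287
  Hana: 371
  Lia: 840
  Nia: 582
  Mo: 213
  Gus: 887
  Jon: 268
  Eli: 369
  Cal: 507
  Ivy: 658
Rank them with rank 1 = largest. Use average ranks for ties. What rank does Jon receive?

Sorted (descending): 887, 840, 658, 582, 507, 371, 369, 287, 268, 268, 213
The 2 values of 268 occupy positions 9–10 → average rank (9+10)/2 = 9.5.
Jon has value 268 → rank 9.5.

9.5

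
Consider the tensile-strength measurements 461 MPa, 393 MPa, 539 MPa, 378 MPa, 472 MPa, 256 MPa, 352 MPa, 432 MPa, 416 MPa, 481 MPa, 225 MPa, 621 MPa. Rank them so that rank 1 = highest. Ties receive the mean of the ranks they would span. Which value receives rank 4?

Sorted (descending): 621, 539, 481, 472, 461, 432, 416, 393, 378, 352, 256, 225
No ties — each value takes its position as its rank.
Rank 4 → value 472.

472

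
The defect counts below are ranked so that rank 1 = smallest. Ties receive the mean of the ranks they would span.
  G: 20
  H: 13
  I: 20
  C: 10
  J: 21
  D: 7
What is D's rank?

1

Sorted (ascending): 7, 10, 13, 20, 20, 21
The 2 values of 20 occupy positions 4–5 → average rank (4+5)/2 = 4.5.
D has value 7 → rank 1.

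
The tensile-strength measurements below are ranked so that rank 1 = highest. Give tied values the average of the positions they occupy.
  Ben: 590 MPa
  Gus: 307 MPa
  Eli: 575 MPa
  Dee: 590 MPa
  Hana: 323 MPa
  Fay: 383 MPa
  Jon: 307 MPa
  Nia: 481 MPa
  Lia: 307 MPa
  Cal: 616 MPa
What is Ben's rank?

2.5

Sorted (descending): 616, 590, 590, 575, 481, 383, 323, 307, 307, 307
The 2 values of 590 occupy positions 2–3 → average rank (2+3)/2 = 2.5.
The 3 values of 307 occupy positions 8–10 → average rank 9.
Ben has value 590 MPa → rank 2.5.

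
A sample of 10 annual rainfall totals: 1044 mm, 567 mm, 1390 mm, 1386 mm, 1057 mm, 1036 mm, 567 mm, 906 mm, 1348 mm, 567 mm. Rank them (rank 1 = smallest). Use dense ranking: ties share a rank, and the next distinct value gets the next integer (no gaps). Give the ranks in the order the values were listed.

4, 1, 8, 7, 5, 3, 1, 2, 6, 1

Sorted (ascending): 567, 567, 567, 906, 1036, 1044, 1057, 1348, 1386, 1390
The 3 values of 567 share dense rank 1.
Remaining distinct values take the next consecutive integers.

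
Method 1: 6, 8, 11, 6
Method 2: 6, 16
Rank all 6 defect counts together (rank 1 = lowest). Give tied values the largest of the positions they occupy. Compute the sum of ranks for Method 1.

15

Sorted (ascending): 6, 6, 6, 8, 11, 16
The 3 values of 6 occupy positions 1–3 → each gets rank 3.
Method 1 values → pooled ranks: 6→3, 8→4, 11→5, 6→3
Rank sum = 3 + 4 + 5 + 3 = 15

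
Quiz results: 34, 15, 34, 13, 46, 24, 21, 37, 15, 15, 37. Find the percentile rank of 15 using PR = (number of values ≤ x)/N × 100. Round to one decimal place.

36.4

N = 11.
Strictly below 15: 1. Equal to 15: 3.
PR = 4/11 × 100 = 36.4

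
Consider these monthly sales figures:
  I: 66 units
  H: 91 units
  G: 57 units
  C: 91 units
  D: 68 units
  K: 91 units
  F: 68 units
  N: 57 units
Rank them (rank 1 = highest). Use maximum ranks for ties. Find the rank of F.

5

Sorted (descending): 91, 91, 91, 68, 68, 66, 57, 57
The 3 values of 91 occupy positions 1–3 → each gets rank 3.
The 2 values of 68 occupy positions 4–5 → each gets rank 5.
The 2 values of 57 occupy positions 7–8 → each gets rank 8.
F has value 68 units → rank 5.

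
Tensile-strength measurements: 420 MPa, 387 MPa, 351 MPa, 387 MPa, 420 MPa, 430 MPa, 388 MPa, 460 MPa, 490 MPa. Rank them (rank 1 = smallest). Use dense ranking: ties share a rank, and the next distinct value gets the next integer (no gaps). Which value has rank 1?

351

Sorted (ascending): 351, 387, 387, 388, 420, 420, 430, 460, 490
The 2 values of 387 share dense rank 2.
The 2 values of 420 share dense rank 4.
Remaining distinct values take the next consecutive integers.
Rank 1 → value 351.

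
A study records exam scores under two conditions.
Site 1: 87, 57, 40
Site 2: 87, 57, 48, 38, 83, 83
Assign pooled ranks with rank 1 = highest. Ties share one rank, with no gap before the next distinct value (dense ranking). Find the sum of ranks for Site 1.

9

Sorted (descending): 87, 87, 83, 83, 57, 57, 48, 40, 38
The 2 values of 87 share dense rank 1.
The 2 values of 83 share dense rank 2.
The 2 values of 57 share dense rank 3.
Remaining distinct values take the next consecutive integers.
Site 1 values → pooled ranks: 87→1, 57→3, 40→5
Rank sum = 1 + 3 + 5 = 9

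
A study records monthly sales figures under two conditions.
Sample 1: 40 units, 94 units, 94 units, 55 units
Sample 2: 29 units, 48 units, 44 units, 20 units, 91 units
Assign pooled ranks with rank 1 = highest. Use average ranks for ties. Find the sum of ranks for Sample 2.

31

Sorted (descending): 94, 94, 91, 55, 48, 44, 40, 29, 20
The 2 values of 94 occupy positions 1–2 → average rank (1+2)/2 = 1.5.
Sample 2 values → pooled ranks: 29→8, 48→5, 44→6, 20→9, 91→3
Rank sum = 8 + 5 + 6 + 9 + 3 = 31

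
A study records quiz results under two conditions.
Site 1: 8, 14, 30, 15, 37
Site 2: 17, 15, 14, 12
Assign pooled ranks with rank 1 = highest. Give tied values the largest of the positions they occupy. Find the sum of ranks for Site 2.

Sorted (descending): 37, 30, 17, 15, 15, 14, 14, 12, 8
The 2 values of 15 occupy positions 4–5 → each gets rank 5.
The 2 values of 14 occupy positions 6–7 → each gets rank 7.
Site 2 values → pooled ranks: 17→3, 15→5, 14→7, 12→8
Rank sum = 3 + 5 + 7 + 8 = 23

23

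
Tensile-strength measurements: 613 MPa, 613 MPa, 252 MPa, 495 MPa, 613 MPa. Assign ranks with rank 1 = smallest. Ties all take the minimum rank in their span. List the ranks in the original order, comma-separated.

3, 3, 1, 2, 3

Sorted (ascending): 252, 495, 613, 613, 613
The 3 values of 613 occupy positions 3–5 → each gets rank 3.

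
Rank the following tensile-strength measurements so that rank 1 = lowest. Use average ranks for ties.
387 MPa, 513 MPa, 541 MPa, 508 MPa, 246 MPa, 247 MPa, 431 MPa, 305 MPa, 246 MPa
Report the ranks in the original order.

Sorted (ascending): 246, 246, 247, 305, 387, 431, 508, 513, 541
The 2 values of 246 occupy positions 1–2 → average rank (1+2)/2 = 1.5.

5, 8, 9, 7, 1.5, 3, 6, 4, 1.5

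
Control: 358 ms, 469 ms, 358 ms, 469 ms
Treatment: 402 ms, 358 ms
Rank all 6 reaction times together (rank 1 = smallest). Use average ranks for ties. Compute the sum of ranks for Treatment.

6

Sorted (ascending): 358, 358, 358, 402, 469, 469
The 3 values of 358 occupy positions 1–3 → average rank 2.
The 2 values of 469 occupy positions 5–6 → average rank (5+6)/2 = 5.5.
Treatment values → pooled ranks: 402→4, 358→2
Rank sum = 4 + 2 = 6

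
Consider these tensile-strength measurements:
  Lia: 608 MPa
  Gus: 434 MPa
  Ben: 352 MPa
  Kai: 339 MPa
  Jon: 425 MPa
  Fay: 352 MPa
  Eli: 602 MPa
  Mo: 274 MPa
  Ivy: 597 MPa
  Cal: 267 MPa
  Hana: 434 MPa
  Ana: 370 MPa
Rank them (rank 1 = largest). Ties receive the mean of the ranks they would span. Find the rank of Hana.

4.5

Sorted (descending): 608, 602, 597, 434, 434, 425, 370, 352, 352, 339, 274, 267
The 2 values of 434 occupy positions 4–5 → average rank (4+5)/2 = 4.5.
The 2 values of 352 occupy positions 8–9 → average rank (8+9)/2 = 8.5.
Hana has value 434 MPa → rank 4.5.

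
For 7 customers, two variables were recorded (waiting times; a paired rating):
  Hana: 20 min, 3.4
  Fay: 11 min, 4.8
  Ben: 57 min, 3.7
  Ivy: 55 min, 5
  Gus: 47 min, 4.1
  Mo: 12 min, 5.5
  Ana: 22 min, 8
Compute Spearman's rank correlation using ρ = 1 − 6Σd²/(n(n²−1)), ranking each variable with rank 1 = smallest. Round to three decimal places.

Ranks of variable 1: 3, 1, 7, 6, 5, 2, 4
Ranks of variable 2: 1, 4, 2, 5, 3, 6, 7
d = r₁ − r₂: 2, -3, 5, 1, 2, -4, -3
d²: 4, 9, 25, 1, 4, 16, 9; Σd² = 68
ρ = 1 − 6·68/(7·48) = 1 − 408/336 = -0.214

-0.214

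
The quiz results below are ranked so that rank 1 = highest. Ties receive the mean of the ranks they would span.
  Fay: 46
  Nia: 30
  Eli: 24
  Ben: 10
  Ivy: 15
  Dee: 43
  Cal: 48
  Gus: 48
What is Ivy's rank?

7

Sorted (descending): 48, 48, 46, 43, 30, 24, 15, 10
The 2 values of 48 occupy positions 1–2 → average rank (1+2)/2 = 1.5.
Ivy has value 15 → rank 7.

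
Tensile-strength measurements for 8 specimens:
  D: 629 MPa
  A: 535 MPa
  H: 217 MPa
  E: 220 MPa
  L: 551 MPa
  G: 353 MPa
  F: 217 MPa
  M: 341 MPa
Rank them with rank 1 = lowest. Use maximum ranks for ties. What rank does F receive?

2

Sorted (ascending): 217, 217, 220, 341, 353, 535, 551, 629
The 2 values of 217 occupy positions 1–2 → each gets rank 2.
F has value 217 MPa → rank 2.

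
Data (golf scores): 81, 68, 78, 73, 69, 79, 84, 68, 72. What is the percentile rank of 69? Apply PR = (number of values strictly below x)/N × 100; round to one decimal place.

N = 9.
Strictly below 69: 2. Equal to 69: 1.
PR = 2/9 × 100 = 22.2

22.2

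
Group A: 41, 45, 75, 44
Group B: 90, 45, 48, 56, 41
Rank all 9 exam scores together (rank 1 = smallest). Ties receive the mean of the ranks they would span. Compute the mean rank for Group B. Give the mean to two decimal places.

Sorted (ascending): 41, 41, 44, 45, 45, 48, 56, 75, 90
The 2 values of 41 occupy positions 1–2 → average rank (1+2)/2 = 1.5.
The 2 values of 45 occupy positions 4–5 → average rank (4+5)/2 = 4.5.
Group B values → pooled ranks: 90→9, 45→4.5, 48→6, 56→7, 41→1.5
Mean rank = (9 + 4.5 + 6 + 7 + 1.5) / 5 = 5.60

5.60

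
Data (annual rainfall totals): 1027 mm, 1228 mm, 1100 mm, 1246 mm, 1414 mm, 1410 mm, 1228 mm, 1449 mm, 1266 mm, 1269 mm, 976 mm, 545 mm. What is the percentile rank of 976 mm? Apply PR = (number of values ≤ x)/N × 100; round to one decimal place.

N = 12.
Strictly below 976: 1. Equal to 976: 1.
PR = 2/12 × 100 = 16.7

16.7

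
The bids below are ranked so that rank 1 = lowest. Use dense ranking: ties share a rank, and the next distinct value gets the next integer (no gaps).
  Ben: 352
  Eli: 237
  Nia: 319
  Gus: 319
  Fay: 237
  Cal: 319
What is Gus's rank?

Sorted (ascending): 237, 237, 319, 319, 319, 352
The 2 values of 237 share dense rank 1.
The 3 values of 319 share dense rank 2.
Remaining distinct values take the next consecutive integers.
Gus has value 319 → rank 2.

2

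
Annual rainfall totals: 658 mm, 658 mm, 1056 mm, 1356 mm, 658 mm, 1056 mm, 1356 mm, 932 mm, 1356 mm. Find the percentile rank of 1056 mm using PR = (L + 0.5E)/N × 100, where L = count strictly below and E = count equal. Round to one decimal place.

N = 9.
Strictly below 1056: 4. Equal to 1056: 2.
PR = (4 + 0.5·2)/9 × 100 = 55.6

55.6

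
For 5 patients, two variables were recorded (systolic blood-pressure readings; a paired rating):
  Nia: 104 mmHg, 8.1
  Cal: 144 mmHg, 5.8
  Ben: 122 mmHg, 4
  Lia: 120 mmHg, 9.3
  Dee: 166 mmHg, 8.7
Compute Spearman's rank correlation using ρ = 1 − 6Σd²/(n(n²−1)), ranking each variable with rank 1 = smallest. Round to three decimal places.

Ranks of variable 1: 1, 4, 3, 2, 5
Ranks of variable 2: 3, 2, 1, 5, 4
d = r₁ − r₂: -2, 2, 2, -3, 1
d²: 4, 4, 4, 9, 1; Σd² = 22
ρ = 1 − 6·22/(5·24) = 1 − 132/120 = -0.100

-0.100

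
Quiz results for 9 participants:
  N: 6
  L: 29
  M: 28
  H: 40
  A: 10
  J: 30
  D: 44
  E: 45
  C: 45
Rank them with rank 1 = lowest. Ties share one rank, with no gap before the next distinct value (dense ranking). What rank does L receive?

Sorted (ascending): 6, 10, 28, 29, 30, 40, 44, 45, 45
The 2 values of 45 share dense rank 8.
Remaining distinct values take the next consecutive integers.
L has value 29 → rank 4.

4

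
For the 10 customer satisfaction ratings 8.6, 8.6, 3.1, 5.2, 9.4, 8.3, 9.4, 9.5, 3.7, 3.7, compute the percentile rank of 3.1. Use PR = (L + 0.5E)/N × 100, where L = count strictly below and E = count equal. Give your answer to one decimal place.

N = 10.
Strictly below 3.1: 0. Equal to 3.1: 1.
PR = (0 + 0.5·1)/10 × 100 = 5.0

5.0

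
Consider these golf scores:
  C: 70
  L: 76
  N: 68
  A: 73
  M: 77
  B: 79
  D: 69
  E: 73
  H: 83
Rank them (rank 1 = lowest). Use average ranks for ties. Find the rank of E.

4.5

Sorted (ascending): 68, 69, 70, 73, 73, 76, 77, 79, 83
The 2 values of 73 occupy positions 4–5 → average rank (4+5)/2 = 4.5.
E has value 73 → rank 4.5.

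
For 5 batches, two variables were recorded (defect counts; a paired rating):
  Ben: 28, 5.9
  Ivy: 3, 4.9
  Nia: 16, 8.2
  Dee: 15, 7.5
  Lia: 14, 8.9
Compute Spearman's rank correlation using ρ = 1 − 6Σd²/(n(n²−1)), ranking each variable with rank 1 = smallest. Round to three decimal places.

Ranks of variable 1: 5, 1, 4, 3, 2
Ranks of variable 2: 2, 1, 4, 3, 5
d = r₁ − r₂: 3, 0, 0, 0, -3
d²: 9, 0, 0, 0, 9; Σd² = 18
ρ = 1 − 6·18/(5·24) = 1 − 108/120 = 0.100

0.100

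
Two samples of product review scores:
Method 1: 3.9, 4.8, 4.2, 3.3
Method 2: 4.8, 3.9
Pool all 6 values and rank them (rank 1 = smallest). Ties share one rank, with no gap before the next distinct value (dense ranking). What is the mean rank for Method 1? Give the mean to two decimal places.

2.50

Sorted (ascending): 3.3, 3.9, 3.9, 4.2, 4.8, 4.8
The 2 values of 3.9 share dense rank 2.
The 2 values of 4.8 share dense rank 4.
Remaining distinct values take the next consecutive integers.
Method 1 values → pooled ranks: 3.9→2, 4.8→4, 4.2→3, 3.3→1
Mean rank = (2 + 4 + 3 + 1) / 4 = 2.50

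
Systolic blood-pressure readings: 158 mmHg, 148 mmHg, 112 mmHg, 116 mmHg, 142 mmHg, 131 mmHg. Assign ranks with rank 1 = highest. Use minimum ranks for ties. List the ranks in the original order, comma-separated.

1, 2, 6, 5, 3, 4

Sorted (descending): 158, 148, 142, 131, 116, 112
No ties — each value takes its position as its rank.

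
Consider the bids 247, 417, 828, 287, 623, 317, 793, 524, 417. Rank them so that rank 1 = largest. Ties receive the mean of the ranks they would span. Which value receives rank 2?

Sorted (descending): 828, 793, 623, 524, 417, 417, 317, 287, 247
The 2 values of 417 occupy positions 5–6 → average rank (5+6)/2 = 5.5.
Rank 2 → value 793.

793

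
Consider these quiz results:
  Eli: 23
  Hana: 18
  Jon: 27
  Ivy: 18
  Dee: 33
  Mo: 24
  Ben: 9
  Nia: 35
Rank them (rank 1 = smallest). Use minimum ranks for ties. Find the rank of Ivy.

Sorted (ascending): 9, 18, 18, 23, 24, 27, 33, 35
The 2 values of 18 occupy positions 2–3 → each gets rank 2.
Ivy has value 18 → rank 2.

2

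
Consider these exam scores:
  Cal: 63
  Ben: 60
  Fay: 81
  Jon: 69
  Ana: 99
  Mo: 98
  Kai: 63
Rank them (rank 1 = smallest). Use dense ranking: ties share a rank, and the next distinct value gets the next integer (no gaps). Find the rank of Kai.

Sorted (ascending): 60, 63, 63, 69, 81, 98, 99
The 2 values of 63 share dense rank 2.
Remaining distinct values take the next consecutive integers.
Kai has value 63 → rank 2.

2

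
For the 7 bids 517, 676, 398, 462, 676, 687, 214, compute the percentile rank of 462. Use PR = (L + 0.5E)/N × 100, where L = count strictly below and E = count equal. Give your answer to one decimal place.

N = 7.
Strictly below 462: 2. Equal to 462: 1.
PR = (2 + 0.5·1)/7 × 100 = 35.7

35.7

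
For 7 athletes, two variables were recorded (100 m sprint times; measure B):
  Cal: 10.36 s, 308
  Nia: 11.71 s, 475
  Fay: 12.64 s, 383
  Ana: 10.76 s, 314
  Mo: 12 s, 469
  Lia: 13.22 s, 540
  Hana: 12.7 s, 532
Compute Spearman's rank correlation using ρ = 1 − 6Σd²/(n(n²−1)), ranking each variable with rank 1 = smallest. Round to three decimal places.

0.857

Ranks of variable 1: 1, 3, 5, 2, 4, 7, 6
Ranks of variable 2: 1, 5, 3, 2, 4, 7, 6
d = r₁ − r₂: 0, -2, 2, 0, 0, 0, 0
d²: 0, 4, 4, 0, 0, 0, 0; Σd² = 8
ρ = 1 − 6·8/(7·48) = 1 − 48/336 = 0.857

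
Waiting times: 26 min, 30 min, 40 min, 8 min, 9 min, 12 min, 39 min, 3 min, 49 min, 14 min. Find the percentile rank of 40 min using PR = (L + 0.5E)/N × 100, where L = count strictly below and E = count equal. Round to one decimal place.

85.0

N = 10.
Strictly below 40: 8. Equal to 40: 1.
PR = (8 + 0.5·1)/10 × 100 = 85.0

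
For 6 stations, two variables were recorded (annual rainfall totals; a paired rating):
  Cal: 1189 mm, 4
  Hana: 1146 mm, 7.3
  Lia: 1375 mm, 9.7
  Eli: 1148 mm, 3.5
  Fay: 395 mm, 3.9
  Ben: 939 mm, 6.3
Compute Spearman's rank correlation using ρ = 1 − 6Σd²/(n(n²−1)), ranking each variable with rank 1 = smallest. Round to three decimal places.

Ranks of variable 1: 5, 3, 6, 4, 1, 2
Ranks of variable 2: 3, 5, 6, 1, 2, 4
d = r₁ − r₂: 2, -2, 0, 3, -1, -2
d²: 4, 4, 0, 9, 1, 4; Σd² = 22
ρ = 1 − 6·22/(6·35) = 1 − 132/210 = 0.371

0.371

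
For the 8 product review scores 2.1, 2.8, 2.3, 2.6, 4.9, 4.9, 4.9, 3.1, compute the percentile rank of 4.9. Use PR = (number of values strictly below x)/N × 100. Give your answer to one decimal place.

N = 8.
Strictly below 4.9: 5. Equal to 4.9: 3.
PR = 5/8 × 100 = 62.5

62.5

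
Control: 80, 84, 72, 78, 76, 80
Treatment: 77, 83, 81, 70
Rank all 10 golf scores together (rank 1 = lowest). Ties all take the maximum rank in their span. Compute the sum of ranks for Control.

Sorted (ascending): 70, 72, 76, 77, 78, 80, 80, 81, 83, 84
The 2 values of 80 occupy positions 6–7 → each gets rank 7.
Control values → pooled ranks: 80→7, 84→10, 72→2, 78→5, 76→3, 80→7
Rank sum = 7 + 10 + 2 + 5 + 3 + 7 = 34

34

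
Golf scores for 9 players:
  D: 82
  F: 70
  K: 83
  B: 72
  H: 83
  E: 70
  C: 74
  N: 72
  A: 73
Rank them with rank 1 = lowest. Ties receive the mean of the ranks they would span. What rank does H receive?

8.5

Sorted (ascending): 70, 70, 72, 72, 73, 74, 82, 83, 83
The 2 values of 70 occupy positions 1–2 → average rank (1+2)/2 = 1.5.
The 2 values of 72 occupy positions 3–4 → average rank (3+4)/2 = 3.5.
The 2 values of 83 occupy positions 8–9 → average rank (8+9)/2 = 8.5.
H has value 83 → rank 8.5.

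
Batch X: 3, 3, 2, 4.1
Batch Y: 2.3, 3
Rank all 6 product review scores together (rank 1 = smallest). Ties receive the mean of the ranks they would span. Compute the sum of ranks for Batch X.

Sorted (ascending): 2, 2.3, 3, 3, 3, 4.1
The 3 values of 3 occupy positions 3–5 → average rank 4.
Batch X values → pooled ranks: 3→4, 3→4, 2→1, 4.1→6
Rank sum = 4 + 4 + 1 + 6 = 15

15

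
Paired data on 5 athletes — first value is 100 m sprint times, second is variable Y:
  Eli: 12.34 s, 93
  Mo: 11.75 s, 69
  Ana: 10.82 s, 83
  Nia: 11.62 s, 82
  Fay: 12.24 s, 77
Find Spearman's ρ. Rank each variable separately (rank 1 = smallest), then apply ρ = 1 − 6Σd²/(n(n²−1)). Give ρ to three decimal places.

0.100

Ranks of variable 1: 5, 3, 1, 2, 4
Ranks of variable 2: 5, 1, 4, 3, 2
d = r₁ − r₂: 0, 2, -3, -1, 2
d²: 0, 4, 9, 1, 4; Σd² = 18
ρ = 1 − 6·18/(5·24) = 1 − 108/120 = 0.100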